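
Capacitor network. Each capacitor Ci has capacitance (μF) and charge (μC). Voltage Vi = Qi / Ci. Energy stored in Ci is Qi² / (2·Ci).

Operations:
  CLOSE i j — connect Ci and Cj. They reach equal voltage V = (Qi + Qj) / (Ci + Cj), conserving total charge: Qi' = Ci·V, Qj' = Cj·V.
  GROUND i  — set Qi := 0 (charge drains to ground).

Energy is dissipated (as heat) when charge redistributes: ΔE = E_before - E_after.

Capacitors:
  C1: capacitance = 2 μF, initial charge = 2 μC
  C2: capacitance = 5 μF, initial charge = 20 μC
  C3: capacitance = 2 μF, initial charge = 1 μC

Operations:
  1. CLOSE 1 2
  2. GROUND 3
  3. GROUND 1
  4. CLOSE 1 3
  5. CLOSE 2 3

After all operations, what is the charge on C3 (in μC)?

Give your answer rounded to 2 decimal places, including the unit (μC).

Initial: C1(2μF, Q=2μC, V=1.00V), C2(5μF, Q=20μC, V=4.00V), C3(2μF, Q=1μC, V=0.50V)
Op 1: CLOSE 1-2: Q_total=22.00, C_total=7.00, V=3.14; Q1=6.29, Q2=15.71; dissipated=6.429
Op 2: GROUND 3: Q3=0; energy lost=0.250
Op 3: GROUND 1: Q1=0; energy lost=9.878
Op 4: CLOSE 1-3: Q_total=0.00, C_total=4.00, V=0.00; Q1=0.00, Q3=0.00; dissipated=0.000
Op 5: CLOSE 2-3: Q_total=15.71, C_total=7.00, V=2.24; Q2=11.22, Q3=4.49; dissipated=7.055
Final charges: Q1=0.00, Q2=11.22, Q3=4.49

Answer: 4.49 μC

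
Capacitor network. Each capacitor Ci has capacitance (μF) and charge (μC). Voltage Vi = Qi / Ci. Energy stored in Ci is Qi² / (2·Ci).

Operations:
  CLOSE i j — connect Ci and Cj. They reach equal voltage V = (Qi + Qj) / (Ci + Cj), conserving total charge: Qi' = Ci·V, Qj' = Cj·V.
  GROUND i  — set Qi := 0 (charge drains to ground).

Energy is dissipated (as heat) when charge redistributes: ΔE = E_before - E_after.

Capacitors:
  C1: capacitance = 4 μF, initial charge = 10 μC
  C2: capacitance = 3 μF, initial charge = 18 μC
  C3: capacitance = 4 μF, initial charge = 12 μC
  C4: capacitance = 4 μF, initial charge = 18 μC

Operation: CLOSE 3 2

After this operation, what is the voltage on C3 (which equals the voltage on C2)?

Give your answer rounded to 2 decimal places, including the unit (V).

Answer: 4.29 V

Derivation:
Initial: C1(4μF, Q=10μC, V=2.50V), C2(3μF, Q=18μC, V=6.00V), C3(4μF, Q=12μC, V=3.00V), C4(4μF, Q=18μC, V=4.50V)
Op 1: CLOSE 3-2: Q_total=30.00, C_total=7.00, V=4.29; Q3=17.14, Q2=12.86; dissipated=7.714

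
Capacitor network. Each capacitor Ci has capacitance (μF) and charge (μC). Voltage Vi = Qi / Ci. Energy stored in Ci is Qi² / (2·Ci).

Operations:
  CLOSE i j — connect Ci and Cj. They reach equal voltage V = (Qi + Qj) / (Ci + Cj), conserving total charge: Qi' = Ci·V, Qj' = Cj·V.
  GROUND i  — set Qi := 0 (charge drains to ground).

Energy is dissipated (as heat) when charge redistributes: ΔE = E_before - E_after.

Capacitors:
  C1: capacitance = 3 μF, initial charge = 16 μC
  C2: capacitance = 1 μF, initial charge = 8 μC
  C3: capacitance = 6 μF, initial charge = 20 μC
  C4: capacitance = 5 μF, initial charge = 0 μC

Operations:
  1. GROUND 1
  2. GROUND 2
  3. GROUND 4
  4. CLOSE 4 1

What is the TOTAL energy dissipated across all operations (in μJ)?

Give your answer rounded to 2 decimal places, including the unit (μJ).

Initial: C1(3μF, Q=16μC, V=5.33V), C2(1μF, Q=8μC, V=8.00V), C3(6μF, Q=20μC, V=3.33V), C4(5μF, Q=0μC, V=0.00V)
Op 1: GROUND 1: Q1=0; energy lost=42.667
Op 2: GROUND 2: Q2=0; energy lost=32.000
Op 3: GROUND 4: Q4=0; energy lost=0.000
Op 4: CLOSE 4-1: Q_total=0.00, C_total=8.00, V=0.00; Q4=0.00, Q1=0.00; dissipated=0.000
Total dissipated: 74.667 μJ

Answer: 74.67 μJ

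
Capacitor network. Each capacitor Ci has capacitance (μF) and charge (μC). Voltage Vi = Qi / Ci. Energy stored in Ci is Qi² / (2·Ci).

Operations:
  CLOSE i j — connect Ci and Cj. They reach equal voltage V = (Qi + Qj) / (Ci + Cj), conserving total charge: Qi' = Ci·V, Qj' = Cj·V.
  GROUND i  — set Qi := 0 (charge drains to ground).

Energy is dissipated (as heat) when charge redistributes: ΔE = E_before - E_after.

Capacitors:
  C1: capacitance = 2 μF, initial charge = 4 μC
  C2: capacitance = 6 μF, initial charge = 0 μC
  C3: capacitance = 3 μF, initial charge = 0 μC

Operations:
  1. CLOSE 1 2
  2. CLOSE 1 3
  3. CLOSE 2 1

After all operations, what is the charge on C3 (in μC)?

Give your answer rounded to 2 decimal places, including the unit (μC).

Answer: 0.60 μC

Derivation:
Initial: C1(2μF, Q=4μC, V=2.00V), C2(6μF, Q=0μC, V=0.00V), C3(3μF, Q=0μC, V=0.00V)
Op 1: CLOSE 1-2: Q_total=4.00, C_total=8.00, V=0.50; Q1=1.00, Q2=3.00; dissipated=3.000
Op 2: CLOSE 1-3: Q_total=1.00, C_total=5.00, V=0.20; Q1=0.40, Q3=0.60; dissipated=0.150
Op 3: CLOSE 2-1: Q_total=3.40, C_total=8.00, V=0.42; Q2=2.55, Q1=0.85; dissipated=0.068
Final charges: Q1=0.85, Q2=2.55, Q3=0.60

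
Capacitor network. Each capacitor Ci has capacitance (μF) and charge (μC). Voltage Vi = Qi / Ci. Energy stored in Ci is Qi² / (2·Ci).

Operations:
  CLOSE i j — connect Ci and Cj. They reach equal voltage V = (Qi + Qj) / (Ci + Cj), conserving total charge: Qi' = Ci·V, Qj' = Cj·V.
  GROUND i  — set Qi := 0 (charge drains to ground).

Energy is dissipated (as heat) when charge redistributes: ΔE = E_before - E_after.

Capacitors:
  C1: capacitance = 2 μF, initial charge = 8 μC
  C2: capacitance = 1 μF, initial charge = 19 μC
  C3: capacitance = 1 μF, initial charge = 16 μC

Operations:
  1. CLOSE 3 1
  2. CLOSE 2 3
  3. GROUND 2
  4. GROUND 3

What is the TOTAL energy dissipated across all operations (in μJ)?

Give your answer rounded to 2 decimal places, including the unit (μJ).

Initial: C1(2μF, Q=8μC, V=4.00V), C2(1μF, Q=19μC, V=19.00V), C3(1μF, Q=16μC, V=16.00V)
Op 1: CLOSE 3-1: Q_total=24.00, C_total=3.00, V=8.00; Q3=8.00, Q1=16.00; dissipated=48.000
Op 2: CLOSE 2-3: Q_total=27.00, C_total=2.00, V=13.50; Q2=13.50, Q3=13.50; dissipated=30.250
Op 3: GROUND 2: Q2=0; energy lost=91.125
Op 4: GROUND 3: Q3=0; energy lost=91.125
Total dissipated: 260.500 μJ

Answer: 260.50 μJ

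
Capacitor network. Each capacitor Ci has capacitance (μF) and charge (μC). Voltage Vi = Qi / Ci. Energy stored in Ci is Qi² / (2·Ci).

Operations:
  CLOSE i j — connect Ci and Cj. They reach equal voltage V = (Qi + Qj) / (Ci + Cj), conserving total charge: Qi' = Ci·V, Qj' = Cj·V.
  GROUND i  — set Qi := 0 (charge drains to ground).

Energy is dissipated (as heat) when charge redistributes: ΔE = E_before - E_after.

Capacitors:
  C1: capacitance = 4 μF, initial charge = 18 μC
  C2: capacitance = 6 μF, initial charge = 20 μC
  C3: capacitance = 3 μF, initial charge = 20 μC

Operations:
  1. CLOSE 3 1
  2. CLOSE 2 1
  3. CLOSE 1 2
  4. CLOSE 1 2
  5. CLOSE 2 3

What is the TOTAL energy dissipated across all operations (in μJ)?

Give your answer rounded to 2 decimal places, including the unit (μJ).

Initial: C1(4μF, Q=18μC, V=4.50V), C2(6μF, Q=20μC, V=3.33V), C3(3μF, Q=20μC, V=6.67V)
Op 1: CLOSE 3-1: Q_total=38.00, C_total=7.00, V=5.43; Q3=16.29, Q1=21.71; dissipated=4.024
Op 2: CLOSE 2-1: Q_total=41.71, C_total=10.00, V=4.17; Q2=25.03, Q1=16.69; dissipated=5.268
Op 3: CLOSE 1-2: Q_total=41.71, C_total=10.00, V=4.17; Q1=16.69, Q2=25.03; dissipated=0.000
Op 4: CLOSE 1-2: Q_total=41.71, C_total=10.00, V=4.17; Q1=16.69, Q2=25.03; dissipated=0.000
Op 5: CLOSE 2-3: Q_total=41.31, C_total=9.00, V=4.59; Q2=27.54, Q3=13.77; dissipated=1.580
Total dissipated: 10.872 μJ

Answer: 10.87 μJ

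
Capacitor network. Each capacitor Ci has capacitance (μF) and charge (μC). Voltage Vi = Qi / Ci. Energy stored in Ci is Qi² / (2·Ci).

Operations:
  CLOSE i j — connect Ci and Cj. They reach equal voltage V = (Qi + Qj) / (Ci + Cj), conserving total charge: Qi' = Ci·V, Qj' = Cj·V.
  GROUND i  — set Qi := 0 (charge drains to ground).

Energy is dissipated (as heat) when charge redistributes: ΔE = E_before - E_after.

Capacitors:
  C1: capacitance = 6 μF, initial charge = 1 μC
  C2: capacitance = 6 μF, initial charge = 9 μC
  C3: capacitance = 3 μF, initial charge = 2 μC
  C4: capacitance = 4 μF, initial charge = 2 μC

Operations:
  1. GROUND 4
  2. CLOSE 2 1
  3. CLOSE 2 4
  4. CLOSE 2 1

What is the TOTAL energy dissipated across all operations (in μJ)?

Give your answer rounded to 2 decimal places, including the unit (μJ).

Initial: C1(6μF, Q=1μC, V=0.17V), C2(6μF, Q=9μC, V=1.50V), C3(3μF, Q=2μC, V=0.67V), C4(4μF, Q=2μC, V=0.50V)
Op 1: GROUND 4: Q4=0; energy lost=0.500
Op 2: CLOSE 2-1: Q_total=10.00, C_total=12.00, V=0.83; Q2=5.00, Q1=5.00; dissipated=2.667
Op 3: CLOSE 2-4: Q_total=5.00, C_total=10.00, V=0.50; Q2=3.00, Q4=2.00; dissipated=0.833
Op 4: CLOSE 2-1: Q_total=8.00, C_total=12.00, V=0.67; Q2=4.00, Q1=4.00; dissipated=0.167
Total dissipated: 4.167 μJ

Answer: 4.17 μJ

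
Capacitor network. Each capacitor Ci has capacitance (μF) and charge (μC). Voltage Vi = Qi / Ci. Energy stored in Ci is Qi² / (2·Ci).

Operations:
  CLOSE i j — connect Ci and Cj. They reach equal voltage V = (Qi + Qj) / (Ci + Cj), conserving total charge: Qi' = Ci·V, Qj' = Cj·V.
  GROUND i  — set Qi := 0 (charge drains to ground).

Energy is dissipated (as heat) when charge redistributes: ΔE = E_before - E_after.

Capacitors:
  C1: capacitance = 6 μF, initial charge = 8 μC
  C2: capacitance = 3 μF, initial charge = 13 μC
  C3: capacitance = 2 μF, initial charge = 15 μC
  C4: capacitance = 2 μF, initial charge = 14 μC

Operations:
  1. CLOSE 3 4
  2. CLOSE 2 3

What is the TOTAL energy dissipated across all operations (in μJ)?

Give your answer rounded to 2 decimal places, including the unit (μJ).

Initial: C1(6μF, Q=8μC, V=1.33V), C2(3μF, Q=13μC, V=4.33V), C3(2μF, Q=15μC, V=7.50V), C4(2μF, Q=14μC, V=7.00V)
Op 1: CLOSE 3-4: Q_total=29.00, C_total=4.00, V=7.25; Q3=14.50, Q4=14.50; dissipated=0.125
Op 2: CLOSE 2-3: Q_total=27.50, C_total=5.00, V=5.50; Q2=16.50, Q3=11.00; dissipated=5.104
Total dissipated: 5.229 μJ

Answer: 5.23 μJ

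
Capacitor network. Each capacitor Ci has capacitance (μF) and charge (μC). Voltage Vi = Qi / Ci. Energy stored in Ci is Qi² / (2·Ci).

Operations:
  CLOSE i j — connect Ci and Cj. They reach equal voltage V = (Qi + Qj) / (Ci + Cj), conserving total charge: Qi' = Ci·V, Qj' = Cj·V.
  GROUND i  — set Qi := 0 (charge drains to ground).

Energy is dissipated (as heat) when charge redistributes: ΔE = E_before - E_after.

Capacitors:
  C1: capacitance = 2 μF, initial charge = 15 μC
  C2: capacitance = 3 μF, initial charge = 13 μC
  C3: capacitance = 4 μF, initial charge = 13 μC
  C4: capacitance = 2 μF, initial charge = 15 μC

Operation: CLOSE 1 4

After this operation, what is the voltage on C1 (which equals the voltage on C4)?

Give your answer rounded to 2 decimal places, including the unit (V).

Initial: C1(2μF, Q=15μC, V=7.50V), C2(3μF, Q=13μC, V=4.33V), C3(4μF, Q=13μC, V=3.25V), C4(2μF, Q=15μC, V=7.50V)
Op 1: CLOSE 1-4: Q_total=30.00, C_total=4.00, V=7.50; Q1=15.00, Q4=15.00; dissipated=0.000

Answer: 7.50 V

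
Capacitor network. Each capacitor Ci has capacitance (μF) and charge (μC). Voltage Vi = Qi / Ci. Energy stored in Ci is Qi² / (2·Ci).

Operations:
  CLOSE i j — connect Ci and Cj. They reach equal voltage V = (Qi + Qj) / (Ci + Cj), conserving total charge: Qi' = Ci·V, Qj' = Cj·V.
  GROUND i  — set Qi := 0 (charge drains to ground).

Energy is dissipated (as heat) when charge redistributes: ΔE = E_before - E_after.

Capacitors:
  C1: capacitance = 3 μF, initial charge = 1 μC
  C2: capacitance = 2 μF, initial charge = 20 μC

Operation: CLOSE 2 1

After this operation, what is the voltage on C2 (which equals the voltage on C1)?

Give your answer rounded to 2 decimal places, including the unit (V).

Initial: C1(3μF, Q=1μC, V=0.33V), C2(2μF, Q=20μC, V=10.00V)
Op 1: CLOSE 2-1: Q_total=21.00, C_total=5.00, V=4.20; Q2=8.40, Q1=12.60; dissipated=56.067

Answer: 4.20 V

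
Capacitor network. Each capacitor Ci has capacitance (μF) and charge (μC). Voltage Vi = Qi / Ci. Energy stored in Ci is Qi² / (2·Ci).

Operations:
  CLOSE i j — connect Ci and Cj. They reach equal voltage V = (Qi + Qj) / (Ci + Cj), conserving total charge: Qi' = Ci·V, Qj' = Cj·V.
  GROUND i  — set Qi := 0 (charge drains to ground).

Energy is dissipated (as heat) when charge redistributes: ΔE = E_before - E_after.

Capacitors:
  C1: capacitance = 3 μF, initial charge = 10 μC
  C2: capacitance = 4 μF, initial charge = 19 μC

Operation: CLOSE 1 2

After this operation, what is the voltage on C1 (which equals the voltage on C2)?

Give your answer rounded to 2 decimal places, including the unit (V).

Answer: 4.14 V

Derivation:
Initial: C1(3μF, Q=10μC, V=3.33V), C2(4μF, Q=19μC, V=4.75V)
Op 1: CLOSE 1-2: Q_total=29.00, C_total=7.00, V=4.14; Q1=12.43, Q2=16.57; dissipated=1.720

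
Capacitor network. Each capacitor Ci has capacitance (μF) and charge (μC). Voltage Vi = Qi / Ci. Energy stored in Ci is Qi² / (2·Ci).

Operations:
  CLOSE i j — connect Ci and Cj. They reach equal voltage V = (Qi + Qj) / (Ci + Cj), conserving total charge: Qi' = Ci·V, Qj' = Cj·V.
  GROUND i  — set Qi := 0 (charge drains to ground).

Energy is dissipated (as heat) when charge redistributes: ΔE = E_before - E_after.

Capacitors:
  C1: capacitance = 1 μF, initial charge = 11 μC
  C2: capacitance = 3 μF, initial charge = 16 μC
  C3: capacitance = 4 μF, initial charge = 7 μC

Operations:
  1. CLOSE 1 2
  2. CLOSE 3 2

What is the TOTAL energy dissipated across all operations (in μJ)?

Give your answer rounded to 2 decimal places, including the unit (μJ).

Answer: 33.47 μJ

Derivation:
Initial: C1(1μF, Q=11μC, V=11.00V), C2(3μF, Q=16μC, V=5.33V), C3(4μF, Q=7μC, V=1.75V)
Op 1: CLOSE 1-2: Q_total=27.00, C_total=4.00, V=6.75; Q1=6.75, Q2=20.25; dissipated=12.042
Op 2: CLOSE 3-2: Q_total=27.25, C_total=7.00, V=3.89; Q3=15.57, Q2=11.68; dissipated=21.429
Total dissipated: 33.470 μJ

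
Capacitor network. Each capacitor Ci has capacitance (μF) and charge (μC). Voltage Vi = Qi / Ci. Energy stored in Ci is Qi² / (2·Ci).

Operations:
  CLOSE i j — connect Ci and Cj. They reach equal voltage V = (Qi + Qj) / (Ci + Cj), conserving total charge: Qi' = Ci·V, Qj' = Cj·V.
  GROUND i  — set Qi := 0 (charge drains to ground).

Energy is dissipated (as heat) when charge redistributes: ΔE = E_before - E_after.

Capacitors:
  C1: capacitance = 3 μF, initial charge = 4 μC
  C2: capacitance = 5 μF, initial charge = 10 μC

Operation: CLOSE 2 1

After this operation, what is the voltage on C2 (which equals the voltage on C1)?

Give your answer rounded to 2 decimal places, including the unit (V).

Answer: 1.75 V

Derivation:
Initial: C1(3μF, Q=4μC, V=1.33V), C2(5μF, Q=10μC, V=2.00V)
Op 1: CLOSE 2-1: Q_total=14.00, C_total=8.00, V=1.75; Q2=8.75, Q1=5.25; dissipated=0.417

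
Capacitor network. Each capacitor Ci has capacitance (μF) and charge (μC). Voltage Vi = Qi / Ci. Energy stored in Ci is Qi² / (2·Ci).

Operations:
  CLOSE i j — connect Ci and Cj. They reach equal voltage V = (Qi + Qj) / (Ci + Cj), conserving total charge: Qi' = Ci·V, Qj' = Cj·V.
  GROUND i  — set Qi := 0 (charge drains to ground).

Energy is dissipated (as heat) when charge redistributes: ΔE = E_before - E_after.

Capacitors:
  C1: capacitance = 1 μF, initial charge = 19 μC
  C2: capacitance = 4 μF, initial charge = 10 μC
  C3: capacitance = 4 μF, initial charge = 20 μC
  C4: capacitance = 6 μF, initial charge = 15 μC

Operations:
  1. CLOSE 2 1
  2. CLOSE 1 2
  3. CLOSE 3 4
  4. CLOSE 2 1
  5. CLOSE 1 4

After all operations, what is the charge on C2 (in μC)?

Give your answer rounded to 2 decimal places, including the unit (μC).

Answer: 23.20 μC

Derivation:
Initial: C1(1μF, Q=19μC, V=19.00V), C2(4μF, Q=10μC, V=2.50V), C3(4μF, Q=20μC, V=5.00V), C4(6μF, Q=15μC, V=2.50V)
Op 1: CLOSE 2-1: Q_total=29.00, C_total=5.00, V=5.80; Q2=23.20, Q1=5.80; dissipated=108.900
Op 2: CLOSE 1-2: Q_total=29.00, C_total=5.00, V=5.80; Q1=5.80, Q2=23.20; dissipated=0.000
Op 3: CLOSE 3-4: Q_total=35.00, C_total=10.00, V=3.50; Q3=14.00, Q4=21.00; dissipated=7.500
Op 4: CLOSE 2-1: Q_total=29.00, C_total=5.00, V=5.80; Q2=23.20, Q1=5.80; dissipated=0.000
Op 5: CLOSE 1-4: Q_total=26.80, C_total=7.00, V=3.83; Q1=3.83, Q4=22.97; dissipated=2.267
Final charges: Q1=3.83, Q2=23.20, Q3=14.00, Q4=22.97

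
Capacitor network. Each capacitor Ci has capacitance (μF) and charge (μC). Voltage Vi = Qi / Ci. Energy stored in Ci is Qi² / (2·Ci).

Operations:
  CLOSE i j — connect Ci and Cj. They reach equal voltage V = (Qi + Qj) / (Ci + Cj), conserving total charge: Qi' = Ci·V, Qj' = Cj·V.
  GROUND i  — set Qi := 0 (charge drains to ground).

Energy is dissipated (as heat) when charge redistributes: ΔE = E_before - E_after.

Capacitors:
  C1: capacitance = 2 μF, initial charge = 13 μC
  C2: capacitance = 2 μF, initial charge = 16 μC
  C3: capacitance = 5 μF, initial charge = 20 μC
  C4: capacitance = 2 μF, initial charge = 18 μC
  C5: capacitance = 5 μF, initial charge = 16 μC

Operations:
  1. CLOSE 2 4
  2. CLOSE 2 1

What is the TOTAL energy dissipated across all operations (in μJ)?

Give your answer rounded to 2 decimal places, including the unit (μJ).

Initial: C1(2μF, Q=13μC, V=6.50V), C2(2μF, Q=16μC, V=8.00V), C3(5μF, Q=20μC, V=4.00V), C4(2μF, Q=18μC, V=9.00V), C5(5μF, Q=16μC, V=3.20V)
Op 1: CLOSE 2-4: Q_total=34.00, C_total=4.00, V=8.50; Q2=17.00, Q4=17.00; dissipated=0.500
Op 2: CLOSE 2-1: Q_total=30.00, C_total=4.00, V=7.50; Q2=15.00, Q1=15.00; dissipated=2.000
Total dissipated: 2.500 μJ

Answer: 2.50 μJ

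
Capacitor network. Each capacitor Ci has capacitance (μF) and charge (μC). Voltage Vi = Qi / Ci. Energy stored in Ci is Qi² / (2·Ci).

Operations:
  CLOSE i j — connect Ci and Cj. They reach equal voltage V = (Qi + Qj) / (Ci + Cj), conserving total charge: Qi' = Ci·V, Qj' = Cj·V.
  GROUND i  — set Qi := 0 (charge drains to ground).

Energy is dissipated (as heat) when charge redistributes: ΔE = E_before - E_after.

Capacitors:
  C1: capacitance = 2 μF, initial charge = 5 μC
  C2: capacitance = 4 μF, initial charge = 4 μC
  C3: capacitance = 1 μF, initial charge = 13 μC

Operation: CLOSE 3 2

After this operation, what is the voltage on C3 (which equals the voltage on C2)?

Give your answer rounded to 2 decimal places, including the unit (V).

Initial: C1(2μF, Q=5μC, V=2.50V), C2(4μF, Q=4μC, V=1.00V), C3(1μF, Q=13μC, V=13.00V)
Op 1: CLOSE 3-2: Q_total=17.00, C_total=5.00, V=3.40; Q3=3.40, Q2=13.60; dissipated=57.600

Answer: 3.40 V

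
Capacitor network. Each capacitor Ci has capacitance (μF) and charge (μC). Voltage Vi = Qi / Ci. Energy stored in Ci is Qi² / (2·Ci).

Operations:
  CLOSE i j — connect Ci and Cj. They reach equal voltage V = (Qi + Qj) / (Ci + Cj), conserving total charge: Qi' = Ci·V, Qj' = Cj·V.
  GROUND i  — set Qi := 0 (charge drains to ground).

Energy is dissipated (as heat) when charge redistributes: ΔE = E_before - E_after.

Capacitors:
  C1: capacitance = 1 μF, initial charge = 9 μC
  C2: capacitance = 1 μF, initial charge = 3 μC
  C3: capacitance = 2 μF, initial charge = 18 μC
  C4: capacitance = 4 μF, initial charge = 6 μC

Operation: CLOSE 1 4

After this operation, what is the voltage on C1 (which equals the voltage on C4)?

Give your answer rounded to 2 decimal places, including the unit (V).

Initial: C1(1μF, Q=9μC, V=9.00V), C2(1μF, Q=3μC, V=3.00V), C3(2μF, Q=18μC, V=9.00V), C4(4μF, Q=6μC, V=1.50V)
Op 1: CLOSE 1-4: Q_total=15.00, C_total=5.00, V=3.00; Q1=3.00, Q4=12.00; dissipated=22.500

Answer: 3.00 V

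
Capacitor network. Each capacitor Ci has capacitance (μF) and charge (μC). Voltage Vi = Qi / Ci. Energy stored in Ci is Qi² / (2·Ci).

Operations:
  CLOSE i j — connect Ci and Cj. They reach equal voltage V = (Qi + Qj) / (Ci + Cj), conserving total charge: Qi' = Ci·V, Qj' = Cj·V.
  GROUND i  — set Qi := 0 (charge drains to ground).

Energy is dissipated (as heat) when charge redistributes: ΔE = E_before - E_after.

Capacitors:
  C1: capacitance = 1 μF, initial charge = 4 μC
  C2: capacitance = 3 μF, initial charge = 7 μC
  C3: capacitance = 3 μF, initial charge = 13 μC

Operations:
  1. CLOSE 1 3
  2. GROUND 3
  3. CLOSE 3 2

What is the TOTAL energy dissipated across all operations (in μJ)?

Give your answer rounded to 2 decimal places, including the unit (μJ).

Initial: C1(1μF, Q=4μC, V=4.00V), C2(3μF, Q=7μC, V=2.33V), C3(3μF, Q=13μC, V=4.33V)
Op 1: CLOSE 1-3: Q_total=17.00, C_total=4.00, V=4.25; Q1=4.25, Q3=12.75; dissipated=0.042
Op 2: GROUND 3: Q3=0; energy lost=27.094
Op 3: CLOSE 3-2: Q_total=7.00, C_total=6.00, V=1.17; Q3=3.50, Q2=3.50; dissipated=4.083
Total dissipated: 31.219 μJ

Answer: 31.22 μJ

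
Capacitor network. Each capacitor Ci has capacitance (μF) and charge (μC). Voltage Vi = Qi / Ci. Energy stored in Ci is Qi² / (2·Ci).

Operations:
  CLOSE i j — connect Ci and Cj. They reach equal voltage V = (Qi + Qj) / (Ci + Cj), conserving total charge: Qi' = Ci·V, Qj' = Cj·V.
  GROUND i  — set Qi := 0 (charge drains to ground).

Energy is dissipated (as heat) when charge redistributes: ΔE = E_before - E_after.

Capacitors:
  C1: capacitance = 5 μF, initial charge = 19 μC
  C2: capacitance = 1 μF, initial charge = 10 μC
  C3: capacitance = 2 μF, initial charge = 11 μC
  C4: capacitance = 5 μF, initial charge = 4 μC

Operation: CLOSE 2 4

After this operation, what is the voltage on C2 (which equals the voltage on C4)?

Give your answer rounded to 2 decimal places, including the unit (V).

Answer: 2.33 V

Derivation:
Initial: C1(5μF, Q=19μC, V=3.80V), C2(1μF, Q=10μC, V=10.00V), C3(2μF, Q=11μC, V=5.50V), C4(5μF, Q=4μC, V=0.80V)
Op 1: CLOSE 2-4: Q_total=14.00, C_total=6.00, V=2.33; Q2=2.33, Q4=11.67; dissipated=35.267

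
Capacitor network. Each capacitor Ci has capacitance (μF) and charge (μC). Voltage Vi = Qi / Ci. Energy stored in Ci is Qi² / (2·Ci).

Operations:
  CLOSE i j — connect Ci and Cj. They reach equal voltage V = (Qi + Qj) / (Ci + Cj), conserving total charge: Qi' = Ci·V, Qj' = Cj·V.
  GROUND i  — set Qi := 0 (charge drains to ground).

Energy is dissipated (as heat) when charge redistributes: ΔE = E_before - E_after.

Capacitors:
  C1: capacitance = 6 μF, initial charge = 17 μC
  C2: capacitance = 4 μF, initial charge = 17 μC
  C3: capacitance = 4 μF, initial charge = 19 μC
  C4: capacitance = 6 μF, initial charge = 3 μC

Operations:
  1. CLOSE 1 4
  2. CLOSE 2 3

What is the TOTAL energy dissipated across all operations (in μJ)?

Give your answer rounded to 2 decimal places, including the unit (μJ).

Answer: 8.42 μJ

Derivation:
Initial: C1(6μF, Q=17μC, V=2.83V), C2(4μF, Q=17μC, V=4.25V), C3(4μF, Q=19μC, V=4.75V), C4(6μF, Q=3μC, V=0.50V)
Op 1: CLOSE 1-4: Q_total=20.00, C_total=12.00, V=1.67; Q1=10.00, Q4=10.00; dissipated=8.167
Op 2: CLOSE 2-3: Q_total=36.00, C_total=8.00, V=4.50; Q2=18.00, Q3=18.00; dissipated=0.250
Total dissipated: 8.417 μJ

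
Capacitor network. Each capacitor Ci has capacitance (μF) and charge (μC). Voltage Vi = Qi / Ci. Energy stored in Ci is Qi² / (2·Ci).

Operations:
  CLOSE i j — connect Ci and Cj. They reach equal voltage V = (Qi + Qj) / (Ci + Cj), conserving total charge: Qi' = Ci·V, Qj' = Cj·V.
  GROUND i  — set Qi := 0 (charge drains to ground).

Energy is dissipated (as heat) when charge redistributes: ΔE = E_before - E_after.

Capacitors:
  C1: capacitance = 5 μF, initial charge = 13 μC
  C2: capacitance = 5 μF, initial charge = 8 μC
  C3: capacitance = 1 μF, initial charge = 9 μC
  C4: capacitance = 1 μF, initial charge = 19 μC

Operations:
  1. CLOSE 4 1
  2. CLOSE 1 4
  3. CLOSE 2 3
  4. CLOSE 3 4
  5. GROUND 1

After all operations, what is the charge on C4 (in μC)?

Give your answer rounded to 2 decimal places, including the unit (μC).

Answer: 4.08 μC

Derivation:
Initial: C1(5μF, Q=13μC, V=2.60V), C2(5μF, Q=8μC, V=1.60V), C3(1μF, Q=9μC, V=9.00V), C4(1μF, Q=19μC, V=19.00V)
Op 1: CLOSE 4-1: Q_total=32.00, C_total=6.00, V=5.33; Q4=5.33, Q1=26.67; dissipated=112.067
Op 2: CLOSE 1-4: Q_total=32.00, C_total=6.00, V=5.33; Q1=26.67, Q4=5.33; dissipated=0.000
Op 3: CLOSE 2-3: Q_total=17.00, C_total=6.00, V=2.83; Q2=14.17, Q3=2.83; dissipated=22.817
Op 4: CLOSE 3-4: Q_total=8.17, C_total=2.00, V=4.08; Q3=4.08, Q4=4.08; dissipated=1.562
Op 5: GROUND 1: Q1=0; energy lost=71.111
Final charges: Q1=0.00, Q2=14.17, Q3=4.08, Q4=4.08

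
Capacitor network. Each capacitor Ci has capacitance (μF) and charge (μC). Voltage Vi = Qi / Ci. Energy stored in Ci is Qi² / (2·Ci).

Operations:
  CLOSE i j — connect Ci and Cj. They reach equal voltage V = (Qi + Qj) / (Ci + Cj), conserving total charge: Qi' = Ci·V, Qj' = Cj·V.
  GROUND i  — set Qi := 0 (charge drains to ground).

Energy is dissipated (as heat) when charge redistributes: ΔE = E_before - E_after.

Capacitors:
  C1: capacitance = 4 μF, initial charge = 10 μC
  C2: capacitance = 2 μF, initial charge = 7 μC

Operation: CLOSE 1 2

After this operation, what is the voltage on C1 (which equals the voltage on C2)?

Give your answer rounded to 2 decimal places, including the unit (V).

Initial: C1(4μF, Q=10μC, V=2.50V), C2(2μF, Q=7μC, V=3.50V)
Op 1: CLOSE 1-2: Q_total=17.00, C_total=6.00, V=2.83; Q1=11.33, Q2=5.67; dissipated=0.667

Answer: 2.83 V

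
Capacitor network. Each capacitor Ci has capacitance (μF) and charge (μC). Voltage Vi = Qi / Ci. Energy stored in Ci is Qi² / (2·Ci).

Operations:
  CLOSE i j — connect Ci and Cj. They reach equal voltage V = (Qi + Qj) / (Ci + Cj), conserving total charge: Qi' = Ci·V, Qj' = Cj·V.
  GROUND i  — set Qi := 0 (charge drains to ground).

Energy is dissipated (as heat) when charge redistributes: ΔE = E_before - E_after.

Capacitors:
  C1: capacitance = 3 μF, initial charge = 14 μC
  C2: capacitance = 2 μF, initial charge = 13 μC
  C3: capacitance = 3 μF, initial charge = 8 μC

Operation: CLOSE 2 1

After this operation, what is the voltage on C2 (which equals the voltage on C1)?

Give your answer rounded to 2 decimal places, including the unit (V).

Initial: C1(3μF, Q=14μC, V=4.67V), C2(2μF, Q=13μC, V=6.50V), C3(3μF, Q=8μC, V=2.67V)
Op 1: CLOSE 2-1: Q_total=27.00, C_total=5.00, V=5.40; Q2=10.80, Q1=16.20; dissipated=2.017

Answer: 5.40 V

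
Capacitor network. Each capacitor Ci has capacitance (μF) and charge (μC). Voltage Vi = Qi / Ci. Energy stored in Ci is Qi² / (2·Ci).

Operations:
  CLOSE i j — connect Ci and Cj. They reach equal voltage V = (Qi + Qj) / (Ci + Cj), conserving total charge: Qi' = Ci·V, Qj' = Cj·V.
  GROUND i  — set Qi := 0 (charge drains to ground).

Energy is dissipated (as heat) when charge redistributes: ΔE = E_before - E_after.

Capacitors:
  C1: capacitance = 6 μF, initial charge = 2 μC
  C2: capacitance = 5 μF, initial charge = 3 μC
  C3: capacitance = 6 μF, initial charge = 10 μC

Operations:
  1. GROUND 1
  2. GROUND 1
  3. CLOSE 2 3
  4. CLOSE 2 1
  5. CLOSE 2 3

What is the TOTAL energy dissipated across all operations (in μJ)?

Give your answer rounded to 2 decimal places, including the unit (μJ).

Initial: C1(6μF, Q=2μC, V=0.33V), C2(5μF, Q=3μC, V=0.60V), C3(6μF, Q=10μC, V=1.67V)
Op 1: GROUND 1: Q1=0; energy lost=0.333
Op 2: GROUND 1: Q1=0; energy lost=0.000
Op 3: CLOSE 2-3: Q_total=13.00, C_total=11.00, V=1.18; Q2=5.91, Q3=7.09; dissipated=1.552
Op 4: CLOSE 2-1: Q_total=5.91, C_total=11.00, V=0.54; Q2=2.69, Q1=3.22; dissipated=1.905
Op 5: CLOSE 2-3: Q_total=9.78, C_total=11.00, V=0.89; Q2=4.44, Q3=5.33; dissipated=0.567
Total dissipated: 4.356 μJ

Answer: 4.36 μJ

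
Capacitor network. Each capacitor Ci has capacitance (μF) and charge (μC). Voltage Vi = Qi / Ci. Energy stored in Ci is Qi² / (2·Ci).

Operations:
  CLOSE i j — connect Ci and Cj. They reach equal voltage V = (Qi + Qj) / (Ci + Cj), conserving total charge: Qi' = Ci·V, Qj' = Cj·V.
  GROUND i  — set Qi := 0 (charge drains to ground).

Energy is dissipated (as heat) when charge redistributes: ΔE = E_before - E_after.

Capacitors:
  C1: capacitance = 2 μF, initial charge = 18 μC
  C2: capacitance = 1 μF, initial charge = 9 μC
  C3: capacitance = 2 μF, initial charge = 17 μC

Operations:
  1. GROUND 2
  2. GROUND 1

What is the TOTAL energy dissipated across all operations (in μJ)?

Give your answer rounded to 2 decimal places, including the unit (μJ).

Answer: 121.50 μJ

Derivation:
Initial: C1(2μF, Q=18μC, V=9.00V), C2(1μF, Q=9μC, V=9.00V), C3(2μF, Q=17μC, V=8.50V)
Op 1: GROUND 2: Q2=0; energy lost=40.500
Op 2: GROUND 1: Q1=0; energy lost=81.000
Total dissipated: 121.500 μJ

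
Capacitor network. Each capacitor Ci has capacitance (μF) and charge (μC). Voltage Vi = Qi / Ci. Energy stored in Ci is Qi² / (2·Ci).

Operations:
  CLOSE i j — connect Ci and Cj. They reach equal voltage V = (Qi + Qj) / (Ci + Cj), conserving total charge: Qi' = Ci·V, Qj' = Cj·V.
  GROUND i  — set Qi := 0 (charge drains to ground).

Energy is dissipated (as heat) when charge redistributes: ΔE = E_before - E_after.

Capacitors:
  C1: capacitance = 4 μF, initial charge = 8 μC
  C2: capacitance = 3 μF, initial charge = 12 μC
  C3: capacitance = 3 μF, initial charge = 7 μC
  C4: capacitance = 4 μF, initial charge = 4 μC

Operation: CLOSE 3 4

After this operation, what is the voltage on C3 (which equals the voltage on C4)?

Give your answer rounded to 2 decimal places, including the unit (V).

Answer: 1.57 V

Derivation:
Initial: C1(4μF, Q=8μC, V=2.00V), C2(3μF, Q=12μC, V=4.00V), C3(3μF, Q=7μC, V=2.33V), C4(4μF, Q=4μC, V=1.00V)
Op 1: CLOSE 3-4: Q_total=11.00, C_total=7.00, V=1.57; Q3=4.71, Q4=6.29; dissipated=1.524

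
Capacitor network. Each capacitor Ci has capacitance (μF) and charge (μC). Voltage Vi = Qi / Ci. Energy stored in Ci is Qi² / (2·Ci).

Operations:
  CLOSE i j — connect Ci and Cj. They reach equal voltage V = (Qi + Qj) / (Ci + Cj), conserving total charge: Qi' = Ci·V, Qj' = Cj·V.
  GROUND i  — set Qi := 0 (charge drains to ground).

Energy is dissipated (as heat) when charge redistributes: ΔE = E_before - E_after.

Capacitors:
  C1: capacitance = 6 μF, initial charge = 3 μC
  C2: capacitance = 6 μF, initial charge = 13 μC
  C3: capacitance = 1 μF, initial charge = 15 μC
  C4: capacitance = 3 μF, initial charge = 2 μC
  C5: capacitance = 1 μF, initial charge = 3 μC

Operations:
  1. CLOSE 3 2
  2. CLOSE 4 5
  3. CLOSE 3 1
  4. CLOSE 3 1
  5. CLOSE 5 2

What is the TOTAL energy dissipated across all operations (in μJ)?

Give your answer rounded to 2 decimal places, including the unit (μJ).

Answer: 81.12 μJ

Derivation:
Initial: C1(6μF, Q=3μC, V=0.50V), C2(6μF, Q=13μC, V=2.17V), C3(1μF, Q=15μC, V=15.00V), C4(3μF, Q=2μC, V=0.67V), C5(1μF, Q=3μC, V=3.00V)
Op 1: CLOSE 3-2: Q_total=28.00, C_total=7.00, V=4.00; Q3=4.00, Q2=24.00; dissipated=70.583
Op 2: CLOSE 4-5: Q_total=5.00, C_total=4.00, V=1.25; Q4=3.75, Q5=1.25; dissipated=2.042
Op 3: CLOSE 3-1: Q_total=7.00, C_total=7.00, V=1.00; Q3=1.00, Q1=6.00; dissipated=5.250
Op 4: CLOSE 3-1: Q_total=7.00, C_total=7.00, V=1.00; Q3=1.00, Q1=6.00; dissipated=0.000
Op 5: CLOSE 5-2: Q_total=25.25, C_total=7.00, V=3.61; Q5=3.61, Q2=21.64; dissipated=3.241
Total dissipated: 81.116 μJ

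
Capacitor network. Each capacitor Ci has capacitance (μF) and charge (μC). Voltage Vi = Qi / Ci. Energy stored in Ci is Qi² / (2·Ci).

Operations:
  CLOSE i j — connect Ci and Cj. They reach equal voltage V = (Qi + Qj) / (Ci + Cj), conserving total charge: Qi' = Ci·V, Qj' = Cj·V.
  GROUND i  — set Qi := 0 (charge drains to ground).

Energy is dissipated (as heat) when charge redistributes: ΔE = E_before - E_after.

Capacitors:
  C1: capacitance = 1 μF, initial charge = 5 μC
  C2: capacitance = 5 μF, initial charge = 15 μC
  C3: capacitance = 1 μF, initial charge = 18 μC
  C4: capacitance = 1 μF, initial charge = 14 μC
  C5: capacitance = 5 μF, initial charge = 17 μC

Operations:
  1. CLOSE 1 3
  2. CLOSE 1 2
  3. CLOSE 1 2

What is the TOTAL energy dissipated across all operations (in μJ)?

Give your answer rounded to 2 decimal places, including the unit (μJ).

Initial: C1(1μF, Q=5μC, V=5.00V), C2(5μF, Q=15μC, V=3.00V), C3(1μF, Q=18μC, V=18.00V), C4(1μF, Q=14μC, V=14.00V), C5(5μF, Q=17μC, V=3.40V)
Op 1: CLOSE 1-3: Q_total=23.00, C_total=2.00, V=11.50; Q1=11.50, Q3=11.50; dissipated=42.250
Op 2: CLOSE 1-2: Q_total=26.50, C_total=6.00, V=4.42; Q1=4.42, Q2=22.08; dissipated=30.104
Op 3: CLOSE 1-2: Q_total=26.50, C_total=6.00, V=4.42; Q1=4.42, Q2=22.08; dissipated=0.000
Total dissipated: 72.354 μJ

Answer: 72.35 μJ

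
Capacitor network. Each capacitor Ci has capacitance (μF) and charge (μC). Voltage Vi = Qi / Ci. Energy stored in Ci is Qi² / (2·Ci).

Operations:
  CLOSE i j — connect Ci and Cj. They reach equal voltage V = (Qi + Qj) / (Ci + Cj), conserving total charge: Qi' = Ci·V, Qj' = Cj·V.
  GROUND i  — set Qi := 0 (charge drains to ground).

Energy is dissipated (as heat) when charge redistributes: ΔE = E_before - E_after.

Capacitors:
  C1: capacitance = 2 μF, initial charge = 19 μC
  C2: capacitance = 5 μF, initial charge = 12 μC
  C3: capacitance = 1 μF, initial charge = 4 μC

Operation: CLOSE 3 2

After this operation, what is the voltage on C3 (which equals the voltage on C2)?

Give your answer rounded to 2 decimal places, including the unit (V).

Answer: 2.67 V

Derivation:
Initial: C1(2μF, Q=19μC, V=9.50V), C2(5μF, Q=12μC, V=2.40V), C3(1μF, Q=4μC, V=4.00V)
Op 1: CLOSE 3-2: Q_total=16.00, C_total=6.00, V=2.67; Q3=2.67, Q2=13.33; dissipated=1.067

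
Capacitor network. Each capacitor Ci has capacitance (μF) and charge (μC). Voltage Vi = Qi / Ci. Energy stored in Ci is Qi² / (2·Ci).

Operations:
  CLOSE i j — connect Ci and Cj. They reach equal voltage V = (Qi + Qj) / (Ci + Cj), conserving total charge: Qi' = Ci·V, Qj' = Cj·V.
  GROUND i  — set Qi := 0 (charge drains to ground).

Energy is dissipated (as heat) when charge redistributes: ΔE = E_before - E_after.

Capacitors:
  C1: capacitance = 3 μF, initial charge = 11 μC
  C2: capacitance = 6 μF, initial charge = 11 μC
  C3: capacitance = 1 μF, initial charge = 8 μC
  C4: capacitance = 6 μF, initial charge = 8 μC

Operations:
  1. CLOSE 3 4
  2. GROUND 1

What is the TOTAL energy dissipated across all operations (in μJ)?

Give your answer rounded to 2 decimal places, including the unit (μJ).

Answer: 39.21 μJ

Derivation:
Initial: C1(3μF, Q=11μC, V=3.67V), C2(6μF, Q=11μC, V=1.83V), C3(1μF, Q=8μC, V=8.00V), C4(6μF, Q=8μC, V=1.33V)
Op 1: CLOSE 3-4: Q_total=16.00, C_total=7.00, V=2.29; Q3=2.29, Q4=13.71; dissipated=19.048
Op 2: GROUND 1: Q1=0; energy lost=20.167
Total dissipated: 39.214 μJ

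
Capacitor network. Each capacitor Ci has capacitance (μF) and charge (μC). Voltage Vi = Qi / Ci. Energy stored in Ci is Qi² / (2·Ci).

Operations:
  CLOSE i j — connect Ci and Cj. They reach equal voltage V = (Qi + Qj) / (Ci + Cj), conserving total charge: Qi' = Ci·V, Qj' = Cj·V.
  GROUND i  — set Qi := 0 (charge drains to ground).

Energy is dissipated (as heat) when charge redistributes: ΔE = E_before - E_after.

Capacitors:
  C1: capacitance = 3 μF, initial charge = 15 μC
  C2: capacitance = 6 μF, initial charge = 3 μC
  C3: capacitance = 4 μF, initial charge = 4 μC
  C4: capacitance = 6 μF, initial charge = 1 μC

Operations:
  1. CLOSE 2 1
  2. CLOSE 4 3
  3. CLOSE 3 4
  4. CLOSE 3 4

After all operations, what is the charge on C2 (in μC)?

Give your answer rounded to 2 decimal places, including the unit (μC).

Initial: C1(3μF, Q=15μC, V=5.00V), C2(6μF, Q=3μC, V=0.50V), C3(4μF, Q=4μC, V=1.00V), C4(6μF, Q=1μC, V=0.17V)
Op 1: CLOSE 2-1: Q_total=18.00, C_total=9.00, V=2.00; Q2=12.00, Q1=6.00; dissipated=20.250
Op 2: CLOSE 4-3: Q_total=5.00, C_total=10.00, V=0.50; Q4=3.00, Q3=2.00; dissipated=0.833
Op 3: CLOSE 3-4: Q_total=5.00, C_total=10.00, V=0.50; Q3=2.00, Q4=3.00; dissipated=0.000
Op 4: CLOSE 3-4: Q_total=5.00, C_total=10.00, V=0.50; Q3=2.00, Q4=3.00; dissipated=0.000
Final charges: Q1=6.00, Q2=12.00, Q3=2.00, Q4=3.00

Answer: 12.00 μC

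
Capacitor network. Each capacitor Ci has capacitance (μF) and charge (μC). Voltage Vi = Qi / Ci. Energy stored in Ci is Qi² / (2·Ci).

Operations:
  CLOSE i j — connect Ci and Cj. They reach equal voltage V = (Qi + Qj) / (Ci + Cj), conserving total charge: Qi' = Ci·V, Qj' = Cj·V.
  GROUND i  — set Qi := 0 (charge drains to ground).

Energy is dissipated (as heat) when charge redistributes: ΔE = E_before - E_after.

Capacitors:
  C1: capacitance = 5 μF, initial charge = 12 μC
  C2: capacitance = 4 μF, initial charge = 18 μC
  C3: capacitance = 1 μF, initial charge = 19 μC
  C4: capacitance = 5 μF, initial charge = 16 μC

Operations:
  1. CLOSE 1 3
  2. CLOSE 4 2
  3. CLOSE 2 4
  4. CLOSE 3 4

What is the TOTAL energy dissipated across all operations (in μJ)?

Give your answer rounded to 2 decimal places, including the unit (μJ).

Initial: C1(5μF, Q=12μC, V=2.40V), C2(4μF, Q=18μC, V=4.50V), C3(1μF, Q=19μC, V=19.00V), C4(5μF, Q=16μC, V=3.20V)
Op 1: CLOSE 1-3: Q_total=31.00, C_total=6.00, V=5.17; Q1=25.83, Q3=5.17; dissipated=114.817
Op 2: CLOSE 4-2: Q_total=34.00, C_total=9.00, V=3.78; Q4=18.89, Q2=15.11; dissipated=1.878
Op 3: CLOSE 2-4: Q_total=34.00, C_total=9.00, V=3.78; Q2=15.11, Q4=18.89; dissipated=0.000
Op 4: CLOSE 3-4: Q_total=24.06, C_total=6.00, V=4.01; Q3=4.01, Q4=20.05; dissipated=0.804
Total dissipated: 117.498 μJ

Answer: 117.50 μJ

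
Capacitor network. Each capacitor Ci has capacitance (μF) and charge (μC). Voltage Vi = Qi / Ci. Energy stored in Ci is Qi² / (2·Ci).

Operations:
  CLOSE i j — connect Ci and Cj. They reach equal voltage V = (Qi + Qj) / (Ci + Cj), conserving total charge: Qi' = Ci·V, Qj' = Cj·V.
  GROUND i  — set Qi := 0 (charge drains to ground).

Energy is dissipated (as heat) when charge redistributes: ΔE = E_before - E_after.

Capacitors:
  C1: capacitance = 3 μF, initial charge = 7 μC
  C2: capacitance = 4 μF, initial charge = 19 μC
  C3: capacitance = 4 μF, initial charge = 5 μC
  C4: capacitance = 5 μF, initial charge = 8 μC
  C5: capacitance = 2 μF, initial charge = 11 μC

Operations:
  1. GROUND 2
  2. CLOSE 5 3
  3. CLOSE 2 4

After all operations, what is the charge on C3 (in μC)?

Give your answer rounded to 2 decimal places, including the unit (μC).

Answer: 10.67 μC

Derivation:
Initial: C1(3μF, Q=7μC, V=2.33V), C2(4μF, Q=19μC, V=4.75V), C3(4μF, Q=5μC, V=1.25V), C4(5μF, Q=8μC, V=1.60V), C5(2μF, Q=11μC, V=5.50V)
Op 1: GROUND 2: Q2=0; energy lost=45.125
Op 2: CLOSE 5-3: Q_total=16.00, C_total=6.00, V=2.67; Q5=5.33, Q3=10.67; dissipated=12.042
Op 3: CLOSE 2-4: Q_total=8.00, C_total=9.00, V=0.89; Q2=3.56, Q4=4.44; dissipated=2.844
Final charges: Q1=7.00, Q2=3.56, Q3=10.67, Q4=4.44, Q5=5.33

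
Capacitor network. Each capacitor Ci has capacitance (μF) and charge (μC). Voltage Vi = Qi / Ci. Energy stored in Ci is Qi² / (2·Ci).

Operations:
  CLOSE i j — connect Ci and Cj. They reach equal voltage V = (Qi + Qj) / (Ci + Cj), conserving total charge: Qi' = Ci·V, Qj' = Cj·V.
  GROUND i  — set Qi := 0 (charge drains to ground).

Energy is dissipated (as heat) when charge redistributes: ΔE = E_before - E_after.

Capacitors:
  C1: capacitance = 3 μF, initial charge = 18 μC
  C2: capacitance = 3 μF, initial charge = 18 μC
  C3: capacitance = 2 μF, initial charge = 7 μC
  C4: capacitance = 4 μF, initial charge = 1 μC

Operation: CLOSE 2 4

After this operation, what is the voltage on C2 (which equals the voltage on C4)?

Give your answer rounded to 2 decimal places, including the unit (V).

Answer: 2.71 V

Derivation:
Initial: C1(3μF, Q=18μC, V=6.00V), C2(3μF, Q=18μC, V=6.00V), C3(2μF, Q=7μC, V=3.50V), C4(4μF, Q=1μC, V=0.25V)
Op 1: CLOSE 2-4: Q_total=19.00, C_total=7.00, V=2.71; Q2=8.14, Q4=10.86; dissipated=28.339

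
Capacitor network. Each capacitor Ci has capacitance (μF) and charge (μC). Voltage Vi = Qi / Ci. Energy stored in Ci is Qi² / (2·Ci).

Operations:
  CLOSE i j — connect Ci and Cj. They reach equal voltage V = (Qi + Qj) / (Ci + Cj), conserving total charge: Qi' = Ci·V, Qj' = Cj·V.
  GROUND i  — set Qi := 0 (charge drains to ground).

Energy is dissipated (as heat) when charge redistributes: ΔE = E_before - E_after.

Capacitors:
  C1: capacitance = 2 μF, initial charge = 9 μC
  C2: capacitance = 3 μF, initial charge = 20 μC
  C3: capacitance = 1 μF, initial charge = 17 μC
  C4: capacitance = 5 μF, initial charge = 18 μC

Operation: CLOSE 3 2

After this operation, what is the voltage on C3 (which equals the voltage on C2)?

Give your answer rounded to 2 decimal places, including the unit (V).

Initial: C1(2μF, Q=9μC, V=4.50V), C2(3μF, Q=20μC, V=6.67V), C3(1μF, Q=17μC, V=17.00V), C4(5μF, Q=18μC, V=3.60V)
Op 1: CLOSE 3-2: Q_total=37.00, C_total=4.00, V=9.25; Q3=9.25, Q2=27.75; dissipated=40.042

Answer: 9.25 V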